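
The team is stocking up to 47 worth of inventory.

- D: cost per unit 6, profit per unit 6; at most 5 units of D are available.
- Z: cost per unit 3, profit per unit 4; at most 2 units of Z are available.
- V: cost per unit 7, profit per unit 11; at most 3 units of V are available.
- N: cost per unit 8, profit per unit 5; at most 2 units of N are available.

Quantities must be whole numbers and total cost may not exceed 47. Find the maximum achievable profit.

V has the best ratio (11/7); taking only V gives at most 3×11 = 33 (stopped by the supply cap of 3).
Mixing does better — 3×D, 2×Z, and 3×V: cost 45 ≤ 47, profit 3·6 + 2·4 + 3·11 = 59.

59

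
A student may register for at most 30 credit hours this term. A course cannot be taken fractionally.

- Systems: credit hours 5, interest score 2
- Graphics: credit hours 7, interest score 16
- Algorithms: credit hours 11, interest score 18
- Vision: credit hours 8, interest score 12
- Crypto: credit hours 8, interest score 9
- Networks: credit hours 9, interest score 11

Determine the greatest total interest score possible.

Allowing fractional choices, the relaxed optimum would be about 50.9, but courses are indivisible.
Graphics + Algorithms + Vision: credit hours 7 + 11 + 8 = 26 ≤ 30, interest score 16 + 18 + 12 = 46.
Graphics + Algorithms + Networks: credit hours 7 + 11 + 9 = 27 ≤ 30, interest score 16 + 18 + 11 = 45.
Best is Graphics, Algorithms, and Vision with total interest score 46.

46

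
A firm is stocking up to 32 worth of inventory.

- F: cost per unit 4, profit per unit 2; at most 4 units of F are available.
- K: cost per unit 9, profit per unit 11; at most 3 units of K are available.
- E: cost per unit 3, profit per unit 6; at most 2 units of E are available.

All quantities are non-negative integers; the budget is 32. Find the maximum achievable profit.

2×F, 2×K, and 2×E: cost 32 ≤ 32, profit 2·2 + 2·11 + 2·6 = 38.
3×K and 1×E: cost 30 ≤ 32, profit 3·11 + 1·6 = 39.
Best is 39.

39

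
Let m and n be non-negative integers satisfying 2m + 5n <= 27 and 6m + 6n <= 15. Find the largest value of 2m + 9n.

The continuous relaxation peaks at (0, 2.5) with value 22.50; rounding to a feasible lattice point costs some objective.
(m,n)=(0,2): 2·0+5·2=10≤27, 6·0+6·2=12≤15, objective 18.
(m,n)=(1,1): 2·1+5·1=7≤27, 6·1+6·1=12≤15, objective 11.
(m,n)=(0,1): 2·0+5·1=5≤27, 6·0+6·1=6≤15, objective 9.
No feasible integer point exceeds 18.

18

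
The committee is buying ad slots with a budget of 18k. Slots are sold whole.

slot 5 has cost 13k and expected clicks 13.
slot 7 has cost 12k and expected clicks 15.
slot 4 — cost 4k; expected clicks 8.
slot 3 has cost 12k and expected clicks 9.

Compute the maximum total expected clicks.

23

Allowing fractional choices, the relaxed optimum would be about 25.0, but ad slots are indivisible.
slot 4 + slot 3: cost 4 + 12 = 16 ≤ 18, expected clicks 8 + 9 = 17.
slot 7 + slot 4: cost 12 + 4 = 16 ≤ 18, expected clicks 15 + 8 = 23.
slot 5 + slot 4: cost 13 + 4 = 17 ≤ 18, expected clicks 13 + 8 = 21.
Best is slot 7 and slot 4 with total expected clicks 23.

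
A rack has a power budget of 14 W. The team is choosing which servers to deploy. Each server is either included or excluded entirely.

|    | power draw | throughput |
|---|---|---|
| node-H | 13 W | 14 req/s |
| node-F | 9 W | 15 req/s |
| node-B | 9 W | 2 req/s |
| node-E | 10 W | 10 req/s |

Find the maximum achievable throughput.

node-F: power draw 9 ≤ 14, throughput 15.
node-H: power draw 13 ≤ 14, throughput 14.
node-E: power draw 10 ≤ 14, throughput 10.
Best is node-F with total throughput 15.

15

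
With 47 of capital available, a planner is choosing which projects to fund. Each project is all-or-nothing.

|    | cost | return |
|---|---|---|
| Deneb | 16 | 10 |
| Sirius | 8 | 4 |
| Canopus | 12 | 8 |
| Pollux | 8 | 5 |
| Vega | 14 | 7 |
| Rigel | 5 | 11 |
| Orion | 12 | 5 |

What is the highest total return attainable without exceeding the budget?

Take Deneb, Canopus, Vega, and Rigel: cost 16 + 12 + 14 + 5 = 47 ≤ 47, return 10 + 8 + 7 + 11 = 36.
No other feasible combination does better.

36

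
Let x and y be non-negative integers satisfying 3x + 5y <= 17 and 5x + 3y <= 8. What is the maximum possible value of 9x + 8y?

17

(x,y)=(1,1): 3·1+5·1=8≤17, 5·1+3·1=8≤8, objective 17.
(x,y)=(0,2): 3·0+5·2=10≤17, 5·0+3·2=6≤8, objective 16.
(x,y)=(1,0): 3·1+5·0=3≤17, 5·1+3·0=5≤8, objective 9.
Maximum is 17 at (x,y)=(1,1).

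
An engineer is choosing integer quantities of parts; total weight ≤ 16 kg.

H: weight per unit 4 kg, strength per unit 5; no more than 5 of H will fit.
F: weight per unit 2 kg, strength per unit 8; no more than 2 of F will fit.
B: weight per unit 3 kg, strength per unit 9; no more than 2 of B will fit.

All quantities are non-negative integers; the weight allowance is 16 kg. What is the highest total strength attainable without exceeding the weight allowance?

Take 1×H, 2×F, and 2×B: weight 14 ≤ 16, strength 1·5 + 2·8 + 2·9 = 39.
F has the best ratio (8/2) and is taken to its limit of 2; remaining capacity is filled optimally with the others.

39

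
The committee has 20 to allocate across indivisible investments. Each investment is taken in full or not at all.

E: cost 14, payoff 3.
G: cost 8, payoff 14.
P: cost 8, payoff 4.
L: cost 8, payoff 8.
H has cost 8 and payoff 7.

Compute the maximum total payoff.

22

Take G and L: cost 8 + 8 = 16 ≤ 20, payoff 14 + 8 = 22.
No other feasible combination does better.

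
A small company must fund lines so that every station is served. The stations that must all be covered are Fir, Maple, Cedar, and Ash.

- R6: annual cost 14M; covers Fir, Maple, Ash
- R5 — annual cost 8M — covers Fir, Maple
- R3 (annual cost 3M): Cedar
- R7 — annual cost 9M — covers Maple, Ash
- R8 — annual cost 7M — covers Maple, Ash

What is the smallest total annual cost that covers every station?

17

The greedy cost-per-new-station heuristic would pick R3, R8, and R5 for 18, but a cheaper cover exists.
Choose R6 and R3: together they cover Fir, Maple, Cedar, Ash — every station.
Total annual cost: 14 + 3 = 17.
No cover costs less than 17.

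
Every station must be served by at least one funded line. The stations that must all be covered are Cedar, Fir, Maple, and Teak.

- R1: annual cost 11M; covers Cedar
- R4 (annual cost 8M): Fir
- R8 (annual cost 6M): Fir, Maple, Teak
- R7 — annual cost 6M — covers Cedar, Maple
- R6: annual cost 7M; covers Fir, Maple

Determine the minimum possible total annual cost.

Choose R8 and R7: together they cover Cedar, Fir, Maple, Teak — every station.
Total annual cost: 6 + 6 = 12.
No cover costs less than 12.

12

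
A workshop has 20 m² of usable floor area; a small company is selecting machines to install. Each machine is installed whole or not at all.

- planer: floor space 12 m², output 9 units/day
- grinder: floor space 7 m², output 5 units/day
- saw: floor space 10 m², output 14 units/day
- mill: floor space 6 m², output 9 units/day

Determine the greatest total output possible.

23

grinder + saw: floor space 7 + 10 = 17 ≤ 20, output 5 + 14 = 19.
saw + mill: floor space 10 + 6 = 16 ≤ 20, output 14 + 9 = 23.
Best is saw and mill with total output 23.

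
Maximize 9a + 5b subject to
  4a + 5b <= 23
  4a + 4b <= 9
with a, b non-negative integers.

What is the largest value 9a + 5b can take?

(a,b)=(2,0) is feasible, giving 18.
(a,b)=(1,1) is feasible, giving 14.
(a,b)=(1,0) is feasible, giving 9.
No feasible integer point exceeds 18.

18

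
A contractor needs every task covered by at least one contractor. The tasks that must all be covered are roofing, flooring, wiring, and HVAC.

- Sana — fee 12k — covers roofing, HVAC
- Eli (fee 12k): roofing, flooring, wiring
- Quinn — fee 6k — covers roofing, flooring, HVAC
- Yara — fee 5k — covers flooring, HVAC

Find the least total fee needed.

17

The greedy cost-per-new-task heuristic would pick Quinn and Eli for 18, but a cheaper cover exists.
Choose Eli and Yara: together they cover roofing, flooring, wiring, HVAC — every task.
Total fee: 12 + 5 = 17.
No cover costs less than 17.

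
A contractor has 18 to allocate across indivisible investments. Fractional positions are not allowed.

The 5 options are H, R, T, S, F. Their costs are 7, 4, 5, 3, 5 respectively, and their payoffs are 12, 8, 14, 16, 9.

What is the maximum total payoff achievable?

T + S + F: cost 5 + 3 + 5 = 13 ≤ 18, payoff 14 + 16 + 9 = 39.
H + T + S: cost 7 + 5 + 3 = 15 ≤ 18, payoff 12 + 14 + 16 = 42.
R + T + S + F: cost 4 + 5 + 3 + 5 = 17 ≤ 18, payoff 8 + 14 + 16 + 9 = 47.
Best is R, T, S, and F with total payoff 47.

47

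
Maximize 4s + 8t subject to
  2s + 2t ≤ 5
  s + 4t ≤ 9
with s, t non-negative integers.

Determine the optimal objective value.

The continuous relaxation peaks at (0.333, 2.17) with value 18.67; rounding to a feasible lattice point costs some objective.
(s,t)=(0,2): 2·0+2·2=4≤5, 1·0+4·2=8≤9, objective 16.
(s,t)=(1,1): 2·1+2·1=4≤5, 1·1+4·1=5≤9, objective 12.
(s,t)=(0,1): 2·0+2·1=2≤5, 1·0+4·1=4≤9, objective 8.
The best lattice point is (0,2), giving 16.

16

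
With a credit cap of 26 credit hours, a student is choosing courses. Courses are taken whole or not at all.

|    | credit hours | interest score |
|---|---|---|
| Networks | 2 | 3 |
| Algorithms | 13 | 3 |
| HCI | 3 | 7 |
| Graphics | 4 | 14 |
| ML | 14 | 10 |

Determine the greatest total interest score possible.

34

Networks + Graphics + ML: credit hours 2 + 4 + 14 = 20 ≤ 26, interest score 3 + 14 + 10 = 27.
Networks + HCI + Graphics + ML: credit hours 2 + 3 + 4 + 14 = 23 ≤ 26, interest score 3 + 7 + 14 + 10 = 34.
HCI + Graphics + ML: credit hours 3 + 4 + 14 = 21 ≤ 26, interest score 7 + 14 + 10 = 31.
Best is Networks, HCI, Graphics, and ML with total interest score 34.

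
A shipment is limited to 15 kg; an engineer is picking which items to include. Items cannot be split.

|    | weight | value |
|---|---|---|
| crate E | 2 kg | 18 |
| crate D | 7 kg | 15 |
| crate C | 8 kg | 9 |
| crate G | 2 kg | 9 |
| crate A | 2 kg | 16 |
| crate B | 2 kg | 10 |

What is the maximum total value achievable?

68

crate E + crate D + crate G + crate A + crate B: weight 2 + 7 + 2 + 2 + 2 = 15 ≤ 15, value 18 + 15 + 9 + 16 + 10 = 68.
crate E + crate D + crate A + crate B: weight 2 + 7 + 2 + 2 = 13 ≤ 15, value 18 + 15 + 16 + 10 = 59.
crate E + crate D + crate G + crate A: weight 2 + 7 + 2 + 2 = 13 ≤ 15, value 18 + 15 + 9 + 16 = 58.
Best is crate E, crate D, crate G, crate A, and crate B with total value 68.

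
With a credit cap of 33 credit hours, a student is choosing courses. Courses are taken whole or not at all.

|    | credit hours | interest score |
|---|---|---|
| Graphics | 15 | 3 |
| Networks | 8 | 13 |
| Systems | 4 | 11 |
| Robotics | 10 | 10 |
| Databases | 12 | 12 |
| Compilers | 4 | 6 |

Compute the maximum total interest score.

Allowing fractional choices, the relaxed optimum would be about 47.0, but courses are indivisible.
Networks + Systems + Robotics + Compilers: credit hours 8 + 4 + 10 + 4 = 26 ≤ 33, interest score 13 + 11 + 10 + 6 = 40.
Networks + Systems + Databases + Compilers: credit hours 8 + 4 + 12 + 4 = 28 ≤ 33, interest score 13 + 11 + 12 + 6 = 42.
Systems + Robotics + Databases + Compilers: credit hours 4 + 10 + 12 + 4 = 30 ≤ 33, interest score 11 + 10 + 12 + 6 = 39.
Best is Networks, Systems, Databases, and Compilers with total interest score 42.

42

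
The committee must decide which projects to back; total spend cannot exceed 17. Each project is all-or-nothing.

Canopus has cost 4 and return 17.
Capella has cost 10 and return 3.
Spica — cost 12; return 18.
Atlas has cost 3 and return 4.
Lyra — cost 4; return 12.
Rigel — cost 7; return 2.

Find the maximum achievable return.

Canopus + Spica: cost 4 + 12 = 16 ≤ 17, return 17 + 18 = 35.
Canopus + Lyra + Rigel: cost 4 + 4 + 7 = 15 ≤ 17, return 17 + 12 + 2 = 31.
Canopus + Atlas + Lyra: cost 4 + 3 + 4 = 11 ≤ 17, return 17 + 4 + 12 = 33.
Best is Canopus and Spica with total return 35.

35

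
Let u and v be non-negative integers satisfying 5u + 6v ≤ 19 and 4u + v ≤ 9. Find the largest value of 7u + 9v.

Relaxing integrality, the LP optimum is 28.50 at (u,v) = (0, 3.17), which is not an integer point.
(u,v)=(0,3): 5·0+6·3=18≤19, 4·0+1·3=3≤9, objective 27.
(u,v)=(1,2): 5·1+6·2=17≤19, 4·1+1·2=6≤9, objective 25.
(u,v)=(0,2): 5·0+6·2=12≤19, 4·0+1·2=2≤9, objective 18.
The best lattice point is (0,3), giving 27.

27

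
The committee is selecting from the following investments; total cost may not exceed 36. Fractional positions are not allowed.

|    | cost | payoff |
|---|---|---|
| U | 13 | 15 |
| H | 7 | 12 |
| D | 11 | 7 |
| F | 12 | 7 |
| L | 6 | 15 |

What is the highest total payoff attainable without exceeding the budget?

42

Treat it as a binary knapsack problem.
Allowing fractional choices, the relaxed optimum would be about 48.4, but investments are indivisible.
U + D + L: cost 13 + 11 + 6 = 30 ≤ 36, payoff 15 + 7 + 15 = 37.
U + H + L: cost 13 + 7 + 6 = 26 ≤ 36, payoff 15 + 12 + 15 = 42.
H + D + F + L: cost 7 + 11 + 12 + 6 = 36 ≤ 36, payoff 12 + 7 + 7 + 15 = 41.
Best is U, H, and L with total payoff 42.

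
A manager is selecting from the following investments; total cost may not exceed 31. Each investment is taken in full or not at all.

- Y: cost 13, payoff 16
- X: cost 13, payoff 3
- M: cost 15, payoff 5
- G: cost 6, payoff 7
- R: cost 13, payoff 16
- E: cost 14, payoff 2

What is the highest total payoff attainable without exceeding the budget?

This is an integer program with binary decision variables.
Y + R: cost 13 + 13 = 26 ≤ 31, payoff 16 + 16 = 32.
Y + G: cost 13 + 6 = 19 ≤ 31, payoff 16 + 7 = 23.
Best is Y and R with total payoff 32.

32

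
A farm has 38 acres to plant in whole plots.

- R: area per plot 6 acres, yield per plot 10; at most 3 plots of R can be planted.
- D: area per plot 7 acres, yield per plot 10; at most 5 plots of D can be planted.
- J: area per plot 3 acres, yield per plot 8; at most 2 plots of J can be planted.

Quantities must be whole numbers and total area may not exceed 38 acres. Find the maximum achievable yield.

5×D and 1×J: area 38 ≤ 38, yield 5·10 + 1·8 = 58.
3×R, 2×D, and 2×J: area 38 ≤ 38, yield 3·10 + 2·10 + 2·8 = 66.
Best is 66.

66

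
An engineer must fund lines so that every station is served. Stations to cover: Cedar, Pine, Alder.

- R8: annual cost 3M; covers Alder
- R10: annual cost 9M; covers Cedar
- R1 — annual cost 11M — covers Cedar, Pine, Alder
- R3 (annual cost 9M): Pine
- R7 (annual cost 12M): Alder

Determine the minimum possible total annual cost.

11

The greedy cost-per-new-station heuristic would pick R8 and R1 for 14, but a cheaper cover exists.
R1 alone covers Cedar, Pine, Alder — every station.
Total annual cost: 11.
No cover costs less than 11.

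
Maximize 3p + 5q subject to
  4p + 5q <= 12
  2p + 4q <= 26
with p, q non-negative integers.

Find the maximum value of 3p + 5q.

10

The continuous relaxation peaks at (0, 2.4) with value 12.00; rounding to a feasible lattice point costs some objective.
(p,q)=(0,2) is feasible, giving 10.
(p,q)=(1,1) is feasible, giving 8.
(p,q)=(0,1) is feasible, giving 5.
Maximum is 10 at (p,q)=(0,2).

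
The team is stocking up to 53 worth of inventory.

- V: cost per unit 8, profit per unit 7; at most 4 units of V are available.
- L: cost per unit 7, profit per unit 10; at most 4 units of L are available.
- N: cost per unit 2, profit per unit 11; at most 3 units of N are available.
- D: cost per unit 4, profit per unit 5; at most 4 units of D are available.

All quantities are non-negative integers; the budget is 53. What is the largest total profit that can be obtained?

This is a bounded integer knapsack.
Take 4×L, 3×N, and 4×D: cost 50 ≤ 53, profit 4·10 + 3·11 + 4·5 = 93.
N has the best ratio (11/2) and is taken to its limit of 3; remaining capacity is filled optimally with the others.

93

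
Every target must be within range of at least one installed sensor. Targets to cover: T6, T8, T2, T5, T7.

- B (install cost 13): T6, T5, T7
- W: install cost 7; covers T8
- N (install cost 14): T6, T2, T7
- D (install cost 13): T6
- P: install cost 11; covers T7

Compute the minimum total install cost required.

34

This is a weighted set-cover instance.
Choose B, W, and N: together they cover T6, T8, T2, T5, T7 — every target.
Total install cost: 13 + 7 + 14 = 34.
No cover costs less than 34.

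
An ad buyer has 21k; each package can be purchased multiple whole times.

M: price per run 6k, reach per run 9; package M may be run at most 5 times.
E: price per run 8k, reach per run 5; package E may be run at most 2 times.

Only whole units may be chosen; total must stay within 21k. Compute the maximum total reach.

27

M has the best ratio (9/6); taking only M gives at most 3×9 = 27 (stopped by the price limit).
Optimal: 3×M: price 18 ≤ 21, reach 3·9 = 27.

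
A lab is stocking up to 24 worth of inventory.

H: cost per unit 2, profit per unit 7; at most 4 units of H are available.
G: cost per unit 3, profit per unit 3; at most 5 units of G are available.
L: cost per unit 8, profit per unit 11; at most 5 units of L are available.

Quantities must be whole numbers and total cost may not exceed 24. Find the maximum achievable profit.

50

This is a bounded integer knapsack.
4×H and 2×L: cost 24 ≤ 24, profit 4·7 + 2·11 = 50.
4×H, 2×G, and 1×L: cost 22 ≤ 24, profit 4·7 + 2·3 + 1·11 = 45.
Best is 50.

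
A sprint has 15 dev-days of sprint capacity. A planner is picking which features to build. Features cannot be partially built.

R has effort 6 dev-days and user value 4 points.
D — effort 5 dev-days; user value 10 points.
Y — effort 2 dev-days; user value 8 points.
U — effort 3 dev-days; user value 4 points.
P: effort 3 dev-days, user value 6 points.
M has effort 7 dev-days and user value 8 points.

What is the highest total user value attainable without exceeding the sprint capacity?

28

Allowing fractional choices, the relaxed optimum would be about 30.3, but features are indivisible.
D + Y + M: effort 5 + 2 + 7 = 14 ≤ 15, user value 10 + 8 + 8 = 26.
D + Y + U + P: effort 5 + 2 + 3 + 3 = 13 ≤ 15, user value 10 + 8 + 4 + 6 = 28.
Best is D, Y, U, and P with total user value 28.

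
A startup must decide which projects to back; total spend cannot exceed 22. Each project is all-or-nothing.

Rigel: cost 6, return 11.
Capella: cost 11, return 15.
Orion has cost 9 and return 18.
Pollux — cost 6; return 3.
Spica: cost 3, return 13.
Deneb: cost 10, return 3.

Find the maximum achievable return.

42

Allowing fractional choices, the relaxed optimum would be about 47.5, but projects are indivisible.
Orion + Pollux + Spica: cost 9 + 6 + 3 = 18 ≤ 22, return 18 + 3 + 13 = 34.
Rigel + Orion + Spica: cost 6 + 9 + 3 = 18 ≤ 22, return 11 + 18 + 13 = 42.
Rigel + Capella + Spica: cost 6 + 11 + 3 = 20 ≤ 22, return 11 + 15 + 13 = 39.
Best is Rigel, Orion, and Spica with total return 42.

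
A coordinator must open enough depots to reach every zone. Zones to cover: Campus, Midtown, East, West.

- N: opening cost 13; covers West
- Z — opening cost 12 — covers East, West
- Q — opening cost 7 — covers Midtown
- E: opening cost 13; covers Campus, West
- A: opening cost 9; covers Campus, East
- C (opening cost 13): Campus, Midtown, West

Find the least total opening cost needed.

This is a weighted set-cover instance.
Choose A and C: together they cover Campus, Midtown, East, West — every zone.
Total opening cost: 9 + 13 = 22.
No cover costs less than 22.

22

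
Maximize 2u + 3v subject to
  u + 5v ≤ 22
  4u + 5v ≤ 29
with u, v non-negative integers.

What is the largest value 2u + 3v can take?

(u,v)=(2,4): 1·2+5·4=22≤22, 4·2+5·4=28≤29, objective 16.
(u,v)=(3,3): 1·3+5·3=18≤22, 4·3+5·3=27≤29, objective 15.
(u,v)=(1,4): 1·1+5·4=21≤22, 4·1+5·4=24≤29, objective 14.
The best lattice point is (2,4), giving 16.

16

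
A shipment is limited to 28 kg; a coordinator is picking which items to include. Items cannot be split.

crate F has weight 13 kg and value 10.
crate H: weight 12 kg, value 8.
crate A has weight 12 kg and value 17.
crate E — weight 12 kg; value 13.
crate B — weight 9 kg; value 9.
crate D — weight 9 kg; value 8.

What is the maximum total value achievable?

30

crate A + crate E: weight 12 + 12 = 24 ≤ 28, value 17 + 13 = 30.
crate F + crate A: weight 13 + 12 = 25 ≤ 28, value 10 + 17 = 27.
crate A + crate B: weight 12 + 9 = 21 ≤ 28, value 17 + 9 = 26.
Best is crate A and crate E with total value 30.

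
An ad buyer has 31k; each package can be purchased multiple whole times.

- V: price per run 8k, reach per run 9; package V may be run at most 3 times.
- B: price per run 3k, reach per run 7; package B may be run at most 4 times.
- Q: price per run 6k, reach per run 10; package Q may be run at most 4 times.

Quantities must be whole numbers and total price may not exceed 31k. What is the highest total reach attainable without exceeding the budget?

2×B and 4×Q: price 30 ≤ 31, reach 2·7 + 4·10 = 54.
4×B and 3×Q: price 30 ≤ 31, reach 4·7 + 3·10 = 58.
Best is 58.

58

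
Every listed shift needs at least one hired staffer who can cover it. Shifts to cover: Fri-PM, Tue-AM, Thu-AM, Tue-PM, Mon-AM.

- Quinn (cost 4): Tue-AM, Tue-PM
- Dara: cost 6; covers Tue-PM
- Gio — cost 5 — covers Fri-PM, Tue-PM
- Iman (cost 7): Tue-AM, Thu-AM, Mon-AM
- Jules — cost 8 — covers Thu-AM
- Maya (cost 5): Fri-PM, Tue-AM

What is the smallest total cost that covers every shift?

The greedy cost-per-new-shift heuristic would pick Quinn, Iman, and Gio for 16, but a cheaper cover exists.
Choose Gio and Iman: together they cover Fri-PM, Tue-AM, Thu-AM, Tue-PM, Mon-AM — every shift.
Total cost: 5 + 7 = 12.
No cover costs less than 12.

12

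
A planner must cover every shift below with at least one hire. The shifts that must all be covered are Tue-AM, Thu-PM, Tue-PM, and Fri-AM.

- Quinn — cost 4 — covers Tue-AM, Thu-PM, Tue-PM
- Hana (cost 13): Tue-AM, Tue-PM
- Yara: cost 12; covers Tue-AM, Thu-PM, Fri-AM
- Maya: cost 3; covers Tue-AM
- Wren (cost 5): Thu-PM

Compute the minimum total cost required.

16

This is a weighted set-cover instance.
Choose Quinn and Yara: together they cover Tue-AM, Thu-PM, Tue-PM, Fri-AM — every shift.
Total cost: 4 + 12 = 16.
No cover costs less than 16.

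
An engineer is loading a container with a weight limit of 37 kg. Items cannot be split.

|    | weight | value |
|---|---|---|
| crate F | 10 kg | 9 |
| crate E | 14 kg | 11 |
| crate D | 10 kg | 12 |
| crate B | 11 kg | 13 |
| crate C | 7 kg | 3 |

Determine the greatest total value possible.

36

Treat it as a binary knapsack problem.
crate E + crate D + crate B: weight 14 + 10 + 11 = 35 ≤ 37, value 11 + 12 + 13 = 36.
crate F + crate D + crate B: weight 10 + 10 + 11 = 31 ≤ 37, value 9 + 12 + 13 = 34.
Best is crate E, crate D, and crate B with total value 36.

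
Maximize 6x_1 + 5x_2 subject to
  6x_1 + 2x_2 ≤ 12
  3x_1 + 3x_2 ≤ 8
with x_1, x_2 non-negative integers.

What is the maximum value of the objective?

12

(x_1,x_2)=(2,0) is feasible, giving 12.
(x_1,x_2)=(1,1) is feasible, giving 11.
No feasible integer point exceeds 12.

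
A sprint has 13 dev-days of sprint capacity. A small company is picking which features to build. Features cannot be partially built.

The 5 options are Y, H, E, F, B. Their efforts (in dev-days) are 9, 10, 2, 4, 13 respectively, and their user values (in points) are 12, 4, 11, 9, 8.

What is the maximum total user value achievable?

23

Y + E: effort 9 + 2 = 11 ≤ 13, user value 12 + 11 = 23.
E + F: effort 2 + 4 = 6 ≤ 13, user value 11 + 9 = 20.
Y + F: effort 9 + 4 = 13 ≤ 13, user value 12 + 9 = 21.
Best is Y and E with total user value 23.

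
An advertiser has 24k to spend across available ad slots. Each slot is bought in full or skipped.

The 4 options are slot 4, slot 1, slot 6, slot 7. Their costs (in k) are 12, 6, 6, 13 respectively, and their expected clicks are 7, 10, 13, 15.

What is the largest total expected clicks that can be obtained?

30

This is a 0-1 knapsack instance.
slot 6 + slot 7: cost 6 + 13 = 19 ≤ 24, expected clicks 13 + 15 = 28.
slot 1 + slot 7: cost 6 + 13 = 19 ≤ 24, expected clicks 10 + 15 = 25.
slot 4 + slot 1 + slot 6: cost 12 + 6 + 6 = 24 ≤ 24, expected clicks 7 + 10 + 13 = 30.
Best is slot 4, slot 1, and slot 6 with total expected clicks 30.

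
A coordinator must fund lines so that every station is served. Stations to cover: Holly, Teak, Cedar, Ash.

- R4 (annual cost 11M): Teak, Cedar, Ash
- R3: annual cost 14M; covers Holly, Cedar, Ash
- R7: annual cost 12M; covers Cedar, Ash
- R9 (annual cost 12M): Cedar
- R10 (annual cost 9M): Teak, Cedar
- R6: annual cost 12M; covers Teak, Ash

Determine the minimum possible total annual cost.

23

Choose R3 and R10: together they cover Holly, Teak, Cedar, Ash — every station.
Total annual cost: 14 + 9 = 23.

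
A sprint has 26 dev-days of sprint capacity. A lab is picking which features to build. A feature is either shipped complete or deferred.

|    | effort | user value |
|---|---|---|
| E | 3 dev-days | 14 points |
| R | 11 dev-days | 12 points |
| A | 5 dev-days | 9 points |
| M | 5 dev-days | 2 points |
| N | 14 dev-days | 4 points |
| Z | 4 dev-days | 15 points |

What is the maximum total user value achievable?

50

This is an integer program with binary decision variables.
Allowing fractional choices, the relaxed optimum would be about 51.2, but features are indivisible.
E + R + M + Z: effort 3 + 11 + 5 + 4 = 23 ≤ 26, user value 14 + 12 + 2 + 15 = 43.
E + R + A + Z: effort 3 + 11 + 5 + 4 = 23 ≤ 26, user value 14 + 12 + 9 + 15 = 50.
E + A + N + Z: effort 3 + 5 + 14 + 4 = 26 ≤ 26, user value 14 + 9 + 4 + 15 = 42.
Best is E, R, A, and Z with total user value 50.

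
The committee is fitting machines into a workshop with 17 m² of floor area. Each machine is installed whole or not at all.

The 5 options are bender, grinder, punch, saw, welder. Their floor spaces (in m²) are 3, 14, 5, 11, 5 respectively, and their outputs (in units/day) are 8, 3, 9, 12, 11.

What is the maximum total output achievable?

28

saw + welder: floor space 11 + 5 = 16 ≤ 17, output 12 + 11 = 23.
bender + punch + welder: floor space 3 + 5 + 5 = 13 ≤ 17, output 8 + 9 + 11 = 28.
punch + saw: floor space 5 + 11 = 16 ≤ 17, output 9 + 12 = 21.
Best is bender, punch, and welder with total output 28.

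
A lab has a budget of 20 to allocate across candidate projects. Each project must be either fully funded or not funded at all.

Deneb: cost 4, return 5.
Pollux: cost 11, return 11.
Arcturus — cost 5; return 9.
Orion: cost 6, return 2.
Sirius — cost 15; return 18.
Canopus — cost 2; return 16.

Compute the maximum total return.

Allowing fractional choices, the relaxed optimum would be about 40.8, but projects are indivisible.
Deneb + Pollux + Canopus: cost 4 + 11 + 2 = 17 ≤ 20, return 5 + 11 + 16 = 32.
Pollux + Arcturus + Canopus: cost 11 + 5 + 2 = 18 ≤ 20, return 11 + 9 + 16 = 36.
Sirius + Canopus: cost 15 + 2 = 17 ≤ 20, return 18 + 16 = 34.
Best is Pollux, Arcturus, and Canopus with total return 36.

36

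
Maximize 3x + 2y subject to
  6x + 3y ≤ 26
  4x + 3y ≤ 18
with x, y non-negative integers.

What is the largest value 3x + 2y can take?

(x,y)=(3,2): 6·3+3·2=24≤26, 4·3+3·2=18≤18, objective 13.
(x,y)=(4,0): 6·4+3·0=24≤26, 4·4+3·0=16≤18, objective 12.
(x,y)=(2,3): 6·2+3·3=21≤26, 4·2+3·3=17≤18, objective 12.
No feasible integer point exceeds 13.

13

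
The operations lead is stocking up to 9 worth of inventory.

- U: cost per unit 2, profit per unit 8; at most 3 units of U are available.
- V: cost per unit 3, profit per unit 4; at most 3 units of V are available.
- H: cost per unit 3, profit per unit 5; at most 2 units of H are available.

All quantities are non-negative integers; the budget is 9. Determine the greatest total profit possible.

Take 3×U and 1×H: cost 9 ≤ 9, profit 3·8 + 1·5 = 29.
U has the best ratio (8/2) and is taken to its limit of 3; remaining capacity is filled optimally with the others.

29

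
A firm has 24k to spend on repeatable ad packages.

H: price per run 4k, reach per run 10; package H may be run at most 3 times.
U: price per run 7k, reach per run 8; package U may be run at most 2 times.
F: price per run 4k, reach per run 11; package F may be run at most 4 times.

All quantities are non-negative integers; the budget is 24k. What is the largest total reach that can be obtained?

64

F has the best ratio (11/4); taking only F gives at most 4×11 = 44 (stopped by the supply cap of 4).
Mixing does better — 2×H and 4×F: price 24 ≤ 24, reach 2·10 + 4·11 = 64.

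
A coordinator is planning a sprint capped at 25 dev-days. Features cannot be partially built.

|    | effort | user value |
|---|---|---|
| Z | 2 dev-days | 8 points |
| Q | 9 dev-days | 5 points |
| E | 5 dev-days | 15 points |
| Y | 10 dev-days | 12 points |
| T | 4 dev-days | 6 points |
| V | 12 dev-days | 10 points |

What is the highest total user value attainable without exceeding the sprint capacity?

41

Take Z, E, Y, and T: effort 2 + 5 + 10 + 4 = 21 ≤ 25, user value 8 + 15 + 12 + 6 = 41.
No other feasible combination does better.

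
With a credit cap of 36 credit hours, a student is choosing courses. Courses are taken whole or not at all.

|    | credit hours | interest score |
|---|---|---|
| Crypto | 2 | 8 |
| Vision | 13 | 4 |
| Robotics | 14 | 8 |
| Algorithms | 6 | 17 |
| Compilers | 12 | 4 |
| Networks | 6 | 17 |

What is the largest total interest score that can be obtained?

50

Crypto + Robotics + Algorithms + Networks: credit hours 2 + 14 + 6 + 6 = 28 ≤ 36, interest score 8 + 8 + 17 + 17 = 50.
Crypto + Vision + Algorithms + Networks: credit hours 2 + 13 + 6 + 6 = 27 ≤ 36, interest score 8 + 4 + 17 + 17 = 46.
Crypto + Algorithms + Compilers + Networks: credit hours 2 + 6 + 12 + 6 = 26 ≤ 36, interest score 8 + 17 + 4 + 17 = 46.
Best is Crypto, Robotics, Algorithms, and Networks with total interest score 50.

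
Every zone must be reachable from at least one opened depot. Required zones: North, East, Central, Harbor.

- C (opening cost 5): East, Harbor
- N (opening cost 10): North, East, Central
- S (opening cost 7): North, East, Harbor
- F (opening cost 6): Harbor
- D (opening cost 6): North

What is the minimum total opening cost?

Choose C and N: together they cover North, East, Central, Harbor — every zone.
Total opening cost: 5 + 10 = 15.

15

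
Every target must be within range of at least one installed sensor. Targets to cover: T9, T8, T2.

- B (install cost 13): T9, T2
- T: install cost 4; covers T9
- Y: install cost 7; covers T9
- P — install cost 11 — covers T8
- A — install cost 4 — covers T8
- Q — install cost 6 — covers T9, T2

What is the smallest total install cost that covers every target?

10

Choose A and Q: together they cover T9, T8, T2 — every target.
Total install cost: 4 + 6 = 10.
No cover costs less than 10.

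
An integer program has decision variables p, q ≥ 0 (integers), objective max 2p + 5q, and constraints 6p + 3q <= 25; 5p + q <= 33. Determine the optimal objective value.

40

(p,q)=(0,8): 6·0+3·8=24≤25, 5·0+1·8=8≤33, objective 40.
(p,q)=(0,7): 6·0+3·7=21≤25, 5·0+1·7=7≤33, objective 35.
No feasible integer point exceeds 40.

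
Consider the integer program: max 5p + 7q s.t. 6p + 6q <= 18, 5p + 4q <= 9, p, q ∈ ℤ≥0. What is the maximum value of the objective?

Relaxing integrality, the LP optimum is 15.75 at (p,q) = (0, 2.25), which is not an integer point.
(p,q)=(0,2): 6·0+6·2=12≤18, 5·0+4·2=8≤9, objective 14.
(p,q)=(1,1): 6·1+6·1=12≤18, 5·1+4·1=9≤9, objective 12.
(p,q)=(0,1): 6·0+6·1=6≤18, 5·0+4·1=4≤9, objective 7.
Maximum is 14 at (p,q)=(0,2).

14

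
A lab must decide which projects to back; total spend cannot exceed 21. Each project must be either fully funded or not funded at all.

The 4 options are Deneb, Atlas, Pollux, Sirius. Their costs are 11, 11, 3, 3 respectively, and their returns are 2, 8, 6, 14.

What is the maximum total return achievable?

28

Treat it as a binary knapsack problem.
Allowing fractional choices, the relaxed optimum would be about 28.7, but projects are indivisible.
Deneb + Pollux + Sirius: cost 11 + 3 + 3 = 17 ≤ 21, return 2 + 6 + 14 = 22.
Atlas + Pollux + Sirius: cost 11 + 3 + 3 = 17 ≤ 21, return 8 + 6 + 14 = 28.
Atlas + Sirius: cost 11 + 3 = 14 ≤ 21, return 8 + 14 = 22.
Best is Atlas, Pollux, and Sirius with total return 28.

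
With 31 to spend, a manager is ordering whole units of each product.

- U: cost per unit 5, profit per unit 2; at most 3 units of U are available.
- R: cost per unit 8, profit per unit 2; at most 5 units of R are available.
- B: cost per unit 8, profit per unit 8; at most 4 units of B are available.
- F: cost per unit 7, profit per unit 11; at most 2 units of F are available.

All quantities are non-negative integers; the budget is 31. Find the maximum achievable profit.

38

3×B and 1×F: cost 31 ≤ 31, profit 3·8 + 1·11 = 35.
2×B and 2×F: cost 30 ≤ 31, profit 2·8 + 2·11 = 38.
Best is 38.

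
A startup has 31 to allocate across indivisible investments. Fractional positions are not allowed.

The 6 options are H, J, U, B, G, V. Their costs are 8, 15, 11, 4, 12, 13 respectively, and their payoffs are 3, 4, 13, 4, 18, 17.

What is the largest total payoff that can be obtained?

39

Allowing fractional choices, the relaxed optimum would be about 42.1, but investments are indivisible.
B + G + V: cost 4 + 12 + 13 = 29 ≤ 31, payoff 4 + 18 + 17 = 39.
G + V: cost 12 + 13 = 25 ≤ 31, payoff 18 + 17 = 35.
Best is B, G, and V with total payoff 39.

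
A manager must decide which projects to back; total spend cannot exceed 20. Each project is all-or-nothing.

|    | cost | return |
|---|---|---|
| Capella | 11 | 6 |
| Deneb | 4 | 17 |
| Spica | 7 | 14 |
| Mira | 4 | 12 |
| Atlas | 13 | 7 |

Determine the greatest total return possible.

43

This is a 0-1 knapsack instance.
Allowing fractional choices, the relaxed optimum would be about 45.7, but projects are indivisible.
Deneb + Spica: cost 4 + 7 = 11 ≤ 20, return 17 + 14 = 31.
Deneb + Spica + Mira: cost 4 + 7 + 4 = 15 ≤ 20, return 17 + 14 + 12 = 43.
Capella + Deneb + Mira: cost 11 + 4 + 4 = 19 ≤ 20, return 6 + 17 + 12 = 35.
Best is Deneb, Spica, and Mira with total return 43.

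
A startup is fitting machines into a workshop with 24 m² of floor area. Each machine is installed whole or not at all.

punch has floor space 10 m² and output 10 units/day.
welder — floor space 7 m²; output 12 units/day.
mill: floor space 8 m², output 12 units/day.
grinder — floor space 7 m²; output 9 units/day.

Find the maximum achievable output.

This is a 0-1 knapsack instance.
Allowing fractional choices, the relaxed optimum would be about 35.0, but machines are indivisible.
welder + mill: floor space 7 + 8 = 15 ≤ 24, output 12 + 12 = 24.
welder + mill + grinder: floor space 7 + 8 + 7 = 22 ≤ 24, output 12 + 12 + 9 = 33.
punch + welder + grinder: floor space 10 + 7 + 7 = 24 ≤ 24, output 10 + 12 + 9 = 31.
Best is welder, mill, and grinder with total output 33.

33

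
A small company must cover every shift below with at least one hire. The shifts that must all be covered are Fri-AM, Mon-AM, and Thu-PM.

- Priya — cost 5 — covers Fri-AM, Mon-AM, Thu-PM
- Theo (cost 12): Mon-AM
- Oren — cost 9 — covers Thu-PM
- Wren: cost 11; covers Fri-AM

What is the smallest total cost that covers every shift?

5

This is a weighted set-cover instance.
Priya alone covers Fri-AM, Mon-AM, Thu-PM — every shift.
Total cost: 5.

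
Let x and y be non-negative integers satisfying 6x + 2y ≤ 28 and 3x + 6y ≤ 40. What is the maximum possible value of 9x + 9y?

The continuous relaxation peaks at (2.93, 5.2) with value 73.20; rounding to a feasible lattice point costs some objective.
(x,y)=(3,5) is feasible, giving 72.
(x,y)=(3,4) is feasible, giving 63.
(x,y)=(1,6) is feasible, giving 63.
No feasible integer point exceeds 72.

72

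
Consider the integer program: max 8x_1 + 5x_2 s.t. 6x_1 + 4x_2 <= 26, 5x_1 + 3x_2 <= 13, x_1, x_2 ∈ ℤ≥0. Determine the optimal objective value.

21

Relaxing integrality, the LP optimum is 21.67 at (x_1,x_2) = (0, 4.33), which is not an integer point.
(x_1,x_2)=(2,1): 6·2+4·1=16≤26, 5·2+3·1=13≤13, objective 21.
(x_1,x_2)=(0,4): 6·0+4·4=16≤26, 5·0+3·4=12≤13, objective 20.
(x_1,x_2)=(1,2): 6·1+4·2=14≤26, 5·1+3·2=11≤13, objective 18.
Maximum is 21 at (x_1,x_2)=(2,1).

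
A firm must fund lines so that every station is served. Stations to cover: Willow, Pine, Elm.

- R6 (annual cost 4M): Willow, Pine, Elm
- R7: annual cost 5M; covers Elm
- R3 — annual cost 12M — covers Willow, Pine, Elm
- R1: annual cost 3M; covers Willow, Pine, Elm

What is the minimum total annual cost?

R1 alone covers Willow, Pine, Elm — every station.
Total annual cost: 3.
No cover costs less than 3.

3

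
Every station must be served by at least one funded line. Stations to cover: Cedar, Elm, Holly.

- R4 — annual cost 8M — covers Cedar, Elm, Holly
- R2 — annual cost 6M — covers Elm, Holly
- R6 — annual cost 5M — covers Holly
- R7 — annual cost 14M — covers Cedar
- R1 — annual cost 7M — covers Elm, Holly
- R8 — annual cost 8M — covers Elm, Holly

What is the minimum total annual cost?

8

R4 alone covers Cedar, Elm, Holly — every station.
Total annual cost: 8.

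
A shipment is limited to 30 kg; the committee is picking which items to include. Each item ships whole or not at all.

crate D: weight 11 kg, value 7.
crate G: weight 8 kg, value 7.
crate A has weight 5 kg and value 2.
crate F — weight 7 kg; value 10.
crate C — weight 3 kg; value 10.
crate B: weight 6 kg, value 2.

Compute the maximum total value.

crate G + crate A + crate F + crate C + crate B: weight 8 + 5 + 7 + 3 + 6 = 29 ≤ 30, value 7 + 2 + 10 + 10 + 2 = 31.
crate D + crate G + crate F + crate C: weight 11 + 8 + 7 + 3 = 29 ≤ 30, value 7 + 7 + 10 + 10 = 34.
crate G + crate A + crate F + crate C: weight 8 + 5 + 7 + 3 = 23 ≤ 30, value 7 + 2 + 10 + 10 = 29.
Best is crate D, crate G, crate F, and crate C with total value 34.

34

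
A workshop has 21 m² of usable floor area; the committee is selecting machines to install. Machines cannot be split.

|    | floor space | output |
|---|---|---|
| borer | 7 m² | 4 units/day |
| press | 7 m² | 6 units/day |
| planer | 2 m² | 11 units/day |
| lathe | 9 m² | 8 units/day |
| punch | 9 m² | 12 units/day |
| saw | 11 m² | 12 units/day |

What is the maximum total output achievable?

This is a 0-1 knapsack instance.
press + planer + saw: floor space 7 + 2 + 11 = 20 ≤ 21, output 6 + 11 + 12 = 29.
press + planer + punch: floor space 7 + 2 + 9 = 18 ≤ 21, output 6 + 11 + 12 = 29.
planer + lathe + punch: floor space 2 + 9 + 9 = 20 ≤ 21, output 11 + 8 + 12 = 31.
Best is planer, lathe, and punch with total output 31.

31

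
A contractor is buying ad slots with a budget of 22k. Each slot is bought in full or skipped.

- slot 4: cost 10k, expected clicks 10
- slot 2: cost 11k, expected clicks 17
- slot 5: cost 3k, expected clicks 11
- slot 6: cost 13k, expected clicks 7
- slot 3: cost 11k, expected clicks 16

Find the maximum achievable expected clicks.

33

Allowing fractional choices, the relaxed optimum would be about 39.6, but ad slots are indivisible.
slot 2 + slot 5: cost 11 + 3 = 14 ≤ 22, expected clicks 17 + 11 = 28.
slot 2 + slot 3: cost 11 + 11 = 22 ≤ 22, expected clicks 17 + 16 = 33.
Best is slot 2 and slot 3 with total expected clicks 33.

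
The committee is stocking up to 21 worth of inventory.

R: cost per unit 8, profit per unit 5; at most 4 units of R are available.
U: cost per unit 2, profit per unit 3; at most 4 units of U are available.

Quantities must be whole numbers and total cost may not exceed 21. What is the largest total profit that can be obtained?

U has the best ratio (3/2); taking only U gives at most 4×3 = 12 (stopped by the supply cap of 4).
Mixing does better — 1×R and 4×U: cost 16 ≤ 21, profit 1·5 + 4·3 = 17.

17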